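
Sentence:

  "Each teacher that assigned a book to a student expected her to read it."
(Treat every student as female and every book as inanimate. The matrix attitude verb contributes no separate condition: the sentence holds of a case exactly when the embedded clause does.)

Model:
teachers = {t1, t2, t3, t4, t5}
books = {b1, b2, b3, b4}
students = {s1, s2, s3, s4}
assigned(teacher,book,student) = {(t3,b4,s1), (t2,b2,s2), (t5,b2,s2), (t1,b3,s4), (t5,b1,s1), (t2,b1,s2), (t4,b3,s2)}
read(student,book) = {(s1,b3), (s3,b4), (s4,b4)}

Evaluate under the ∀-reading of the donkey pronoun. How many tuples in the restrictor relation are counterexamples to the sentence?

"her" takes "a student" as antecedent and "it" takes "a book"; both are donkey pronouns co-varying with the restrictor.
Strong reading: for every (t,b,s) with assigned(t,b,s), read(s,b).
Restrictor triples: (t1,b3,s4)→read(s4,b3) ✗  (t2,b1,s2)→read(s2,b1) ✗  (t2,b2,s2)→read(s2,b2) ✗  (t3,b4,s1)→read(s1,b4) ✗  (t4,b3,s2)→read(s2,b3) ✗  (t5,b1,s1)→read(s1,b1) ✗  (t5,b2,s2)→read(s2,b2) ✗
Counterexamples (restrictor triples failing the scope): 7.

7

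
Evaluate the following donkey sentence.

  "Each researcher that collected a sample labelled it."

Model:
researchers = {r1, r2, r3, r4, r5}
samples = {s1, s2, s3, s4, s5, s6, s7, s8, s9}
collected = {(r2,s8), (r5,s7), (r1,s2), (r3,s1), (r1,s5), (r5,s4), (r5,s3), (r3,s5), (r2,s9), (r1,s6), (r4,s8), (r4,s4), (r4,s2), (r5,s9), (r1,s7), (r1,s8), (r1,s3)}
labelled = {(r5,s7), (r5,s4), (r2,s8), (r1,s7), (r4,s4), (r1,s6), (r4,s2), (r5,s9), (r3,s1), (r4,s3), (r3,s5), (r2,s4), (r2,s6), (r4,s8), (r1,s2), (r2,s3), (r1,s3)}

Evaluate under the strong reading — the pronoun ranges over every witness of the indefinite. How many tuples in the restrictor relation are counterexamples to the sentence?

4

"it" takes "a sample" as antecedent — a donkey pronoun bound across the clause boundary.
Strong reading: for every (r,s) with collected(r,s), labelled(r,s).
Restrictor pairs: (r1,s2) ✓  (r1,s3) ✓  (r1,s5) ✗  (r1,s6) ✓  (r1,s7) ✓  (r1,s8) ✗  (r2,s8) ✓  (r2,s9) ✗  (r3,s1) ✓  (r3,s5) ✓  (r4,s2) ✓  (r4,s4) ✓  (r4,s8) ✓  (r5,s3) ✗  (r5,s4) ✓  (r5,s7) ✓  (r5,s9) ✓
Counterexamples (restrictor pairs failing the scope): 4.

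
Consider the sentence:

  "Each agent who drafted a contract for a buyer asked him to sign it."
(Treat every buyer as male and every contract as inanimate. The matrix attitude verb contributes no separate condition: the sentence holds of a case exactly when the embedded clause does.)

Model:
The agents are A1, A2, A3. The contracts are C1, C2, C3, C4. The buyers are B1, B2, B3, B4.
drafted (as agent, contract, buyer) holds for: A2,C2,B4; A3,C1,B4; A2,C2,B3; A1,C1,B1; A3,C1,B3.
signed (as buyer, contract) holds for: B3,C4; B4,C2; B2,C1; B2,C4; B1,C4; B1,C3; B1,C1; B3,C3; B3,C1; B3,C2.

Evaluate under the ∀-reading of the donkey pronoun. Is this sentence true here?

"him" takes "a buyer" as antecedent and "it" takes "a contract"; both are donkey pronouns co-varying with the restrictor.
Strong reading: for every (a,c,b) with drafted(a,c,b), signed(b,c).
Restrictor triples: (A1,C1,B1)→signed(B1,C1) ✓  (A2,C2,B3)→signed(B3,C2) ✓  (A2,C2,B4)→signed(B4,C2) ✓  (A3,C1,B3)→signed(B3,C1) ✓  (A3,C1,B4)→signed(B4,C1) ✗
Counterexample: (A3,C1,B4) — signed(B4,C1) does not hold.

False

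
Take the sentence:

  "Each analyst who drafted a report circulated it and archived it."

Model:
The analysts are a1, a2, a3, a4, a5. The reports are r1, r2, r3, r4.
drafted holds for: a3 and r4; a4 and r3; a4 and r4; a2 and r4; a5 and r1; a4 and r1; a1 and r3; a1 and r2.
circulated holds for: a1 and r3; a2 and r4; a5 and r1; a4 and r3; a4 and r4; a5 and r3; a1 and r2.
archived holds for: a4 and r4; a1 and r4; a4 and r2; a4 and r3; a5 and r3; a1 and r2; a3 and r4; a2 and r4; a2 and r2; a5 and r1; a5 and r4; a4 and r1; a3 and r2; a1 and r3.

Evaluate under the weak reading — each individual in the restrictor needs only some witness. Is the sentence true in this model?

False

"it" takes "a report" as antecedent — a donkey pronoun bound across the clause boundary.
Weak reading: every analyst a with some drafted-report has at least one drafted-report r such that circulated(a,r) ∧ archived(a,r).
Per analyst: a1:✓  a2:✓  a3:✗  a4:✓  a5:✓
a3 has no witness among its drafted-reports.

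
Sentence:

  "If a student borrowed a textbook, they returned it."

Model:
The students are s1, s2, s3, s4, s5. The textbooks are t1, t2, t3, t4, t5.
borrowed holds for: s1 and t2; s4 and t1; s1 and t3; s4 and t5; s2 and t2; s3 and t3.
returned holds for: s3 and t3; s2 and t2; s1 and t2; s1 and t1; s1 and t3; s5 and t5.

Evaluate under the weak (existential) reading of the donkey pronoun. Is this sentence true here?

False

"it" takes "a textbook" as antecedent — a donkey pronoun bound across the clause boundary.
Weak reading: every student s with some borrowed-textbook has at least one borrowed-textbook t such that returned(s,t).
Per student: s1:✓  s2:✓  s3:✓  s4:✗
s4 has no witness among its borrowed-textbooks.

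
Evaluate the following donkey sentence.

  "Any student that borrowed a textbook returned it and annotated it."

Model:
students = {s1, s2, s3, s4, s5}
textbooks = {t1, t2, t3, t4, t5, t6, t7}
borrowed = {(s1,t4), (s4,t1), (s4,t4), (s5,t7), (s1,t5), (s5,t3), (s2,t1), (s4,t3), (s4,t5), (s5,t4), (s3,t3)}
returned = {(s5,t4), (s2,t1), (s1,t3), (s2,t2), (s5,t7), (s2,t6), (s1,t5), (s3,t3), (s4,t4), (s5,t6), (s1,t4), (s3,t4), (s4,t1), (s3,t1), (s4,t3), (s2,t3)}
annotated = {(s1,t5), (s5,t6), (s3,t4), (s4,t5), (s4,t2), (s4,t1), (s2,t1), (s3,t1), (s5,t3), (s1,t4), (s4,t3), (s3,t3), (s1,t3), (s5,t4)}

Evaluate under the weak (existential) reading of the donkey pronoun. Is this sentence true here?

True

"it" takes "a textbook" as antecedent — a donkey pronoun bound across the clause boundary.
Weak reading: every student s with some borrowed-textbook has at least one borrowed-textbook t such that returned(s,t) ∧ annotated(s,t).
Per student: s1:✓  s2:✓  s3:✓  s4:✓  s5:✓
Every student in the restrictor has a witness.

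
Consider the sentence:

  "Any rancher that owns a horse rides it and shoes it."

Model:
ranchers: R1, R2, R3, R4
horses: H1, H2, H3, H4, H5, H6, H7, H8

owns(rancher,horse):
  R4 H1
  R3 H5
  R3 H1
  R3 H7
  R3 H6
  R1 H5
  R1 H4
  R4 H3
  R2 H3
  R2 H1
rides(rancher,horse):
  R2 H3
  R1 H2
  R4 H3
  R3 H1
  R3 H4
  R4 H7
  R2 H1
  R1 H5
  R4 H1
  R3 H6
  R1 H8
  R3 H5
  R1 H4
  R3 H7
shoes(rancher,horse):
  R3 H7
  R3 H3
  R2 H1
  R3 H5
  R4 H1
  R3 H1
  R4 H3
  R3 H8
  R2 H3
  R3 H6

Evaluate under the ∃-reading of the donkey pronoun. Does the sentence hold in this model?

"it" takes "a horse" as antecedent — a donkey pronoun bound across the clause boundary.
Weak reading: every rancher r with some owns-horse has at least one owns-horse h such that rides(r,h) ∧ shoes(r,h).
Per rancher: R1:✗  R2:✓  R3:✓  R4:✓
R1 has no witness among its owns-horses.

False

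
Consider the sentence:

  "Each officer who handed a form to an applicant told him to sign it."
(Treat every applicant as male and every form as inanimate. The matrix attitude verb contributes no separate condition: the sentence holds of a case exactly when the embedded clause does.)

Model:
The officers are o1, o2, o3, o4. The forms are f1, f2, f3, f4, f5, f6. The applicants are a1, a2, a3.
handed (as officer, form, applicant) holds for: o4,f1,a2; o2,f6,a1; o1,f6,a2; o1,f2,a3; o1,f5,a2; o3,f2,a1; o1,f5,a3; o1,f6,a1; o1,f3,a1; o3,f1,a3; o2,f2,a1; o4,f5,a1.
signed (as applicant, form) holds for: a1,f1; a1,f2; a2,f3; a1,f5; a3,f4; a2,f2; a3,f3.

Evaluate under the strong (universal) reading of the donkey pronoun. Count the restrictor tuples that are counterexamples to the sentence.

"him" takes "an applicant" as antecedent and "it" takes "a form"; both are donkey pronouns co-varying with the restrictor.
Strong reading: for every (o,f,a) with handed(o,f,a), signed(a,f).
Restrictor triples: (o1,f2,a3)→signed(a3,f2) ✗  (o1,f3,a1)→signed(a1,f3) ✗  (o1,f5,a2)→signed(a2,f5) ✗  (o1,f5,a3)→signed(a3,f5) ✗  (o1,f6,a1)→signed(a1,f6) ✗  (o1,f6,a2)→signed(a2,f6) ✗  (o2,f2,a1)→signed(a1,f2) ✓  (o2,f6,a1)→signed(a1,f6) ✗  (o3,f1,a3)→signed(a3,f1) ✗  (o3,f2,a1)→signed(a1,f2) ✓  (o4,f1,a2)→signed(a2,f1) ✗  (o4,f5,a1)→signed(a1,f5) ✓
Counterexamples (restrictor triples failing the scope): 9.

9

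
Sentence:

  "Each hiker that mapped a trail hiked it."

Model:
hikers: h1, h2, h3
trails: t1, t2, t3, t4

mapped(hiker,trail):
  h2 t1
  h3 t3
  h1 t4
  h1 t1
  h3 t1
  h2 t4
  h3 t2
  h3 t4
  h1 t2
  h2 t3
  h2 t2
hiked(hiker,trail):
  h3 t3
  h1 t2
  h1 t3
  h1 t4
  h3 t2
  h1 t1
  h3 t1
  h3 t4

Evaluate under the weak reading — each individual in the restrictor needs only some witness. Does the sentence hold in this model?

"it" takes "a trail" as antecedent — a donkey pronoun bound across the clause boundary.
Weak reading: every hiker h with some mapped-trail has at least one mapped-trail t such that hiked(h,t).
Per hiker: h1:✓  h2:✗  h3:✓
h2 has no witness among its mapped-trails.

False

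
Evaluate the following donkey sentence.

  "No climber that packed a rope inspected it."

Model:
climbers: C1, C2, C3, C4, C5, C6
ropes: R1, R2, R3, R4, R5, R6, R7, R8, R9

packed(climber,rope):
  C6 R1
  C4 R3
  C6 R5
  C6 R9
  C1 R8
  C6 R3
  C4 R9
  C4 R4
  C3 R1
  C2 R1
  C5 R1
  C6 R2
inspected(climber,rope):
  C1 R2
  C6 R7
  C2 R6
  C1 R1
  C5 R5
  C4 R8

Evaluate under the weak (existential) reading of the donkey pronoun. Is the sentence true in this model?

True

"it" takes "a rope" as antecedent — a donkey pronoun bound across the clause boundary.
Truth condition: for no (c,r) with packed(c,r) does inspected(c,r) hold.
Restrictor pairs — does the scope hold? (C1,R8):fails  (C2,R1):fails  (C3,R1):fails  (C4,R3):fails  (C4,R4):fails  (C4,R9):fails  (C5,R1):fails  (C6,R1):fails  (C6,R2):fails  (C6,R3):fails  (C6,R5):fails  (C6,R9):fails
Scope holds for no restrictor pair, so the sentence is true.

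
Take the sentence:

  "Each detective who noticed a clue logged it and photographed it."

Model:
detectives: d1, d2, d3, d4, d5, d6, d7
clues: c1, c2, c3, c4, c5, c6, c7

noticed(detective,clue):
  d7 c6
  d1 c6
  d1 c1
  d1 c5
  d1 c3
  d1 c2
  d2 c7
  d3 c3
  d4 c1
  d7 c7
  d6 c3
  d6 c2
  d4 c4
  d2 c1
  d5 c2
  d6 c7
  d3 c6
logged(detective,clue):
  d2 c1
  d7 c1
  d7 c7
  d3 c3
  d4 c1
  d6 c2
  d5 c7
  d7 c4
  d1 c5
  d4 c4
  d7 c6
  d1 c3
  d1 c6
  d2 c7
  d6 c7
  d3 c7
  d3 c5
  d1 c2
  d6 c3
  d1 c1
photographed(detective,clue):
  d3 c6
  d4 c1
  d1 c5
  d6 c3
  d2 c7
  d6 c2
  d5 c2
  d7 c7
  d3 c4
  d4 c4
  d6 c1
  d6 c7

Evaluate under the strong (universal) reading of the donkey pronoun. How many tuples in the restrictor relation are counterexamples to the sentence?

9

"it" takes "a clue" as antecedent — a donkey pronoun bound across the clause boundary.
Strong reading: for every (d,c) with noticed(d,c), logged(d,c) ∧ photographed(d,c).
Restrictor pairs: (d1,c1) ✗  (d1,c2) ✗  (d1,c3) ✗  (d1,c5) ✓  (d1,c6) ✗  (d2,c1) ✗  (d2,c7) ✓  (d3,c3) ✗  (d3,c6) ✗  (d4,c1) ✓  (d4,c4) ✓  (d5,c2) ✗  (d6,c2) ✓  (d6,c3) ✓  (d6,c7) ✓  (d7,c6) ✗  (d7,c7) ✓
Counterexamples (restrictor pairs failing the scope): 9.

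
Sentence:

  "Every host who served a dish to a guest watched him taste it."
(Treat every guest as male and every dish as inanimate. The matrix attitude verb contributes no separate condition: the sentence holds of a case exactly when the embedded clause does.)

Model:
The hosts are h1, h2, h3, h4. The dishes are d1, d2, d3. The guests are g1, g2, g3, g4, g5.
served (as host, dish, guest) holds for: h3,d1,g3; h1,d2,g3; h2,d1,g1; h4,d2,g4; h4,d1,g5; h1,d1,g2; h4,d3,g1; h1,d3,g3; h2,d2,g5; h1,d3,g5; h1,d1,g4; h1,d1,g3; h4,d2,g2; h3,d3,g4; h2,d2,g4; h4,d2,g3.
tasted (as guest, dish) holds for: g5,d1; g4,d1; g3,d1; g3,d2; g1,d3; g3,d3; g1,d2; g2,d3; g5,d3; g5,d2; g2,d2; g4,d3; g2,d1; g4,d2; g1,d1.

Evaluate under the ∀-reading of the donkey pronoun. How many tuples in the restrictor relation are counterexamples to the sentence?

"him" takes "a guest" as antecedent and "it" takes "a dish"; both are donkey pronouns co-varying with the restrictor.
Strong reading: for every (h,d,g) with served(h,d,g), tasted(g,d).
Restrictor triples: (h1,d1,g2)→tasted(g2,d1) ✓  (h1,d1,g3)→tasted(g3,d1) ✓  (h1,d1,g4)→tasted(g4,d1) ✓  (h1,d2,g3)→tasted(g3,d2) ✓  (h1,d3,g3)→tasted(g3,d3) ✓  (h1,d3,g5)→tasted(g5,d3) ✓  (h2,d1,g1)→tasted(g1,d1) ✓  (h2,d2,g4)→tasted(g4,d2) ✓  (h2,d2,g5)→tasted(g5,d2) ✓  (h3,d1,g3)→tasted(g3,d1) ✓  (h3,d3,g4)→tasted(g4,d3) ✓  (h4,d1,g5)→tasted(g5,d1) ✓  (h4,d2,g2)→tasted(g2,d2) ✓  (h4,d2,g3)→tasted(g3,d2) ✓  (h4,d2,g4)→tasted(g4,d2) ✓  (h4,d3,g1)→tasted(g1,d3) ✓
Counterexamples (restrictor triples failing the scope): 0.

0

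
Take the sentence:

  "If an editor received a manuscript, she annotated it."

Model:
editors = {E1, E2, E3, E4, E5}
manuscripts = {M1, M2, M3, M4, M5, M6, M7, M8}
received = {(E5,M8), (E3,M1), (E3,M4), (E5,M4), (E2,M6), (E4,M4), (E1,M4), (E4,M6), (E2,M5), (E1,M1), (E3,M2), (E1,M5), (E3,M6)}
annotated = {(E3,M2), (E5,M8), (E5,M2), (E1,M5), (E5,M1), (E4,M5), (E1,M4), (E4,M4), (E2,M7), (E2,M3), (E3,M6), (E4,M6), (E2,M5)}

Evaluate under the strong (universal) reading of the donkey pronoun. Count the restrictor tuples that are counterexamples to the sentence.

"it" takes "a manuscript" as antecedent — a donkey pronoun bound across the clause boundary.
Strong reading: for every (e,m) with received(e,m), annotated(e,m).
Restrictor pairs: (E1,M1) ✗  (E1,M4) ✓  (E1,M5) ✓  (E2,M5) ✓  (E2,M6) ✗  (E3,M1) ✗  (E3,M2) ✓  (E3,M4) ✗  (E3,M6) ✓  (E4,M4) ✓  (E4,M6) ✓  (E5,M4) ✗  (E5,M8) ✓
Counterexamples (restrictor pairs failing the scope): 5.

5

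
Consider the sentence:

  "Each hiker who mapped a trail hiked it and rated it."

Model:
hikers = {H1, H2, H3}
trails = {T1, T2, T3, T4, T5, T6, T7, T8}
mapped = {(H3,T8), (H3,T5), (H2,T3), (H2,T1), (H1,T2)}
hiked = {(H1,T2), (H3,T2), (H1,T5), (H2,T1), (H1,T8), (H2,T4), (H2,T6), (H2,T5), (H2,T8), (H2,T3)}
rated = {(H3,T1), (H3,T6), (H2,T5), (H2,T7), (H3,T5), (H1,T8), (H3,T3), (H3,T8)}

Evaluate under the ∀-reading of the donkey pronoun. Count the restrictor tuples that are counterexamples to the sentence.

"it" takes "a trail" as antecedent — a donkey pronoun bound across the clause boundary.
Strong reading: for every (h,t) with mapped(h,t), hiked(h,t) ∧ rated(h,t).
Restrictor pairs: (H1,T2) ✗  (H2,T1) ✗  (H2,T3) ✗  (H3,T5) ✗  (H3,T8) ✗
Counterexamples (restrictor pairs failing the scope): 5.

5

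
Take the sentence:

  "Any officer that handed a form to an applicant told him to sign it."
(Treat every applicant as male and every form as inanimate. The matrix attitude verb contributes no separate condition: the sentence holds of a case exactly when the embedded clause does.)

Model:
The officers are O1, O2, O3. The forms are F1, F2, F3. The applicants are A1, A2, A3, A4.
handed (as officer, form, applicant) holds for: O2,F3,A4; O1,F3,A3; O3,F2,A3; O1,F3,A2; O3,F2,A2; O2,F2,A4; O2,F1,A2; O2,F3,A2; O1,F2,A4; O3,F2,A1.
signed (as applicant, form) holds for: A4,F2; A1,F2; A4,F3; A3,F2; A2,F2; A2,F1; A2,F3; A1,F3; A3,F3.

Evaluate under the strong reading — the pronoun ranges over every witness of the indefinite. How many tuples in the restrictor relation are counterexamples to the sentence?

"him" takes "an applicant" as antecedent and "it" takes "a form"; both are donkey pronouns co-varying with the restrictor.
Strong reading: for every (o,f,a) with handed(o,f,a), signed(a,f).
Restrictor triples: (O1,F2,A4)→signed(A4,F2) ✓  (O1,F3,A2)→signed(A2,F3) ✓  (O1,F3,A3)→signed(A3,F3) ✓  (O2,F1,A2)→signed(A2,F1) ✓  (O2,F2,A4)→signed(A4,F2) ✓  (O2,F3,A2)→signed(A2,F3) ✓  (O2,F3,A4)→signed(A4,F3) ✓  (O3,F2,A1)→signed(A1,F2) ✓  (O3,F2,A2)→signed(A2,F2) ✓  (O3,F2,A3)→signed(A3,F2) ✓
Counterexamples (restrictor triples failing the scope): 0.

0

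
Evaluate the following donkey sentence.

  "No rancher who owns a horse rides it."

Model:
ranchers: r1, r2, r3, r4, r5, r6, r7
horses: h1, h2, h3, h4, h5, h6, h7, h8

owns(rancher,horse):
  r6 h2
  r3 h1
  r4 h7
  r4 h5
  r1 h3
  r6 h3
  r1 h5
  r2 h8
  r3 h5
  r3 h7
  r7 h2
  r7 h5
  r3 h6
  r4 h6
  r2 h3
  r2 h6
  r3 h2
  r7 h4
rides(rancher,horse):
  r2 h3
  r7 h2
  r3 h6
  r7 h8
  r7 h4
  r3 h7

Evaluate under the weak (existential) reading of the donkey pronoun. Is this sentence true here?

False

"it" takes "a horse" as antecedent — a donkey pronoun bound across the clause boundary.
Truth condition: for no (r,h) with owns(r,h) does rides(r,h) hold.
Restrictor pairs — does the scope hold? (r1,h3):fails  (r1,h5):fails  (r2,h3):holds  (r2,h6):fails  (r2,h8):fails  (r3,h1):fails  (r3,h2):fails  (r3,h5):fails  (r3,h6):holds  (r3,h7):holds  (r4,h5):fails  (r4,h6):fails  (r4,h7):fails  (r6,h2):fails  (r6,h3):fails  (r7,h2):holds  (r7,h4):holds  (r7,h5):fails
Scope holds for 5 pair(s), so the sentence is false.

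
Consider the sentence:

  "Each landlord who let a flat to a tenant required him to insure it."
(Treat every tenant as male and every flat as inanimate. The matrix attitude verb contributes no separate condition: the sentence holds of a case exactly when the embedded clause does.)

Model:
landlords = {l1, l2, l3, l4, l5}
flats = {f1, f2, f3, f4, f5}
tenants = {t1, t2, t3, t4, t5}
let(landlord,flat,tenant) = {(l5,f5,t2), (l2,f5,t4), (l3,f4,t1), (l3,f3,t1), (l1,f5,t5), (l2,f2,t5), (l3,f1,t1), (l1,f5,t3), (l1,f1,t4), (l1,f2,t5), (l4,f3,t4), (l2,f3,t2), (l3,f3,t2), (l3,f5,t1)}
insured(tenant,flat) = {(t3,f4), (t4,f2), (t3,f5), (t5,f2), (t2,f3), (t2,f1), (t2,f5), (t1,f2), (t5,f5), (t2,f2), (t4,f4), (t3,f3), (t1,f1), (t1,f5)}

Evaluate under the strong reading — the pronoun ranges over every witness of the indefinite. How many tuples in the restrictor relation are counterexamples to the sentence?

5

"him" takes "a tenant" as antecedent and "it" takes "a flat"; both are donkey pronouns co-varying with the restrictor.
Strong reading: for every (l,f,t) with let(l,f,t), insured(t,f).
Restrictor triples: (l1,f1,t4)→insured(t4,f1) ✗  (l1,f2,t5)→insured(t5,f2) ✓  (l1,f5,t3)→insured(t3,f5) ✓  (l1,f5,t5)→insured(t5,f5) ✓  (l2,f2,t5)→insured(t5,f2) ✓  (l2,f3,t2)→insured(t2,f3) ✓  (l2,f5,t4)→insured(t4,f5) ✗  (l3,f1,t1)→insured(t1,f1) ✓  (l3,f3,t1)→insured(t1,f3) ✗  (l3,f3,t2)→insured(t2,f3) ✓  (l3,f4,t1)→insured(t1,f4) ✗  (l3,f5,t1)→insured(t1,f5) ✓  (l4,f3,t4)→insured(t4,f3) ✗  (l5,f5,t2)→insured(t2,f5) ✓
Counterexamples (restrictor triples failing the scope): 5.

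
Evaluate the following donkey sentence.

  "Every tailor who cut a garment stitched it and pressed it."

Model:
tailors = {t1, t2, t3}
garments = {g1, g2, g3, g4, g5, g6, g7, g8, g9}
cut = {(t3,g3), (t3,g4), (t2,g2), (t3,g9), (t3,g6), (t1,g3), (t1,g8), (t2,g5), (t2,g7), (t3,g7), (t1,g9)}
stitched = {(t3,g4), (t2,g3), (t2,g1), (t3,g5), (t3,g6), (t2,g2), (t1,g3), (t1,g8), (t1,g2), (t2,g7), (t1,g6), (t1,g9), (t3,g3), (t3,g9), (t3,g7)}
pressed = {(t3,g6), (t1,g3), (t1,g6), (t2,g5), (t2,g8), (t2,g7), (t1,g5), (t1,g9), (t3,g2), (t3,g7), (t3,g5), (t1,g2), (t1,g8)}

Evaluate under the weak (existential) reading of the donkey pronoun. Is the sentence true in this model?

"it" takes "a garment" as antecedent — a donkey pronoun bound across the clause boundary.
Weak reading: every tailor t with some cut-garment has at least one cut-garment g such that stitched(t,g) ∧ pressed(t,g).
Per tailor: t1:✓  t2:✓  t3:✓
Every tailor in the restrictor has a witness.

True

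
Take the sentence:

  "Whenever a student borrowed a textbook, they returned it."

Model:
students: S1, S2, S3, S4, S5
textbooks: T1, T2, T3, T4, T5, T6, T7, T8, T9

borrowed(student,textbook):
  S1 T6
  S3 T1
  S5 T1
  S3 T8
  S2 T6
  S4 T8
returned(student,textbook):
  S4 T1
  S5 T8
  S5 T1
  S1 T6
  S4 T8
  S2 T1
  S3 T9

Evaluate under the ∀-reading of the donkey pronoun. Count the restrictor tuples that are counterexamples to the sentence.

3

"it" takes "a textbook" as antecedent — a donkey pronoun bound across the clause boundary.
Strong reading: for every (s,t) with borrowed(s,t), returned(s,t).
Restrictor pairs: (S1,T6) ✓  (S2,T6) ✗  (S3,T1) ✗  (S3,T8) ✗  (S4,T8) ✓  (S5,T1) ✓
Counterexamples (restrictor pairs failing the scope): 3.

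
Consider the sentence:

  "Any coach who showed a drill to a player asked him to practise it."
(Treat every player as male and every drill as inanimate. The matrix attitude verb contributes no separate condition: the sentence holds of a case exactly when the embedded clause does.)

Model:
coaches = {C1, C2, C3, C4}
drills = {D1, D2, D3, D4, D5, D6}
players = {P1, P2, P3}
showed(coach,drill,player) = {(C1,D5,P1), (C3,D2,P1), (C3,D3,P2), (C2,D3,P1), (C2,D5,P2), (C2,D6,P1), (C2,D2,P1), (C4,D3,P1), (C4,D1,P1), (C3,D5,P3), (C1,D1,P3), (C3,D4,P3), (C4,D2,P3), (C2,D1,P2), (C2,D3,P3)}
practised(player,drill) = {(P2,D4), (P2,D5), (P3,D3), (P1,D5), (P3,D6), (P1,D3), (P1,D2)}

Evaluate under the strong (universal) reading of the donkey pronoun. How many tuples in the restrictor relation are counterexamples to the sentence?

8

"him" takes "a player" as antecedent and "it" takes "a drill"; both are donkey pronouns co-varying with the restrictor.
Strong reading: for every (c,d,p) with showed(c,d,p), practised(p,d).
Restrictor triples: (C1,D1,P3)→practised(P3,D1) ✗  (C1,D5,P1)→practised(P1,D5) ✓  (C2,D1,P2)→practised(P2,D1) ✗  (C2,D2,P1)→practised(P1,D2) ✓  (C2,D3,P1)→practised(P1,D3) ✓  (C2,D3,P3)→practised(P3,D3) ✓  (C2,D5,P2)→practised(P2,D5) ✓  (C2,D6,P1)→practised(P1,D6) ✗  (C3,D2,P1)→practised(P1,D2) ✓  (C3,D3,P2)→practised(P2,D3) ✗  (C3,D4,P3)→practised(P3,D4) ✗  (C3,D5,P3)→practised(P3,D5) ✗  (C4,D1,P1)→practised(P1,D1) ✗  (C4,D2,P3)→practised(P3,D2) ✗  (C4,D3,P1)→practised(P1,D3) ✓
Counterexamples (restrictor triples failing the scope): 8.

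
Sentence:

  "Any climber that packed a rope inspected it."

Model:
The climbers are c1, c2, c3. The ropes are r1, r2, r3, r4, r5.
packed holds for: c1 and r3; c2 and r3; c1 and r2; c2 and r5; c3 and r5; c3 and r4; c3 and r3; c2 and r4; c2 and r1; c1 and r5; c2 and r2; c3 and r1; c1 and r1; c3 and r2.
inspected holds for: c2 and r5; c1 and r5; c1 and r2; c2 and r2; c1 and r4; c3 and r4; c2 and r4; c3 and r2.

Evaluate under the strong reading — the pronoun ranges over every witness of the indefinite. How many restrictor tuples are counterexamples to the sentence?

7

"it" takes "a rope" as antecedent — a donkey pronoun bound across the clause boundary.
Strong reading: for every (c,r) with packed(c,r), inspected(c,r).
Restrictor pairs: (c1,r1) ✗  (c1,r2) ✓  (c1,r3) ✗  (c1,r5) ✓  (c2,r1) ✗  (c2,r2) ✓  (c2,r3) ✗  (c2,r4) ✓  (c2,r5) ✓  (c3,r1) ✗  (c3,r2) ✓  (c3,r3) ✗  (c3,r4) ✓  (c3,r5) ✗
Counterexamples (restrictor pairs failing the scope): 7.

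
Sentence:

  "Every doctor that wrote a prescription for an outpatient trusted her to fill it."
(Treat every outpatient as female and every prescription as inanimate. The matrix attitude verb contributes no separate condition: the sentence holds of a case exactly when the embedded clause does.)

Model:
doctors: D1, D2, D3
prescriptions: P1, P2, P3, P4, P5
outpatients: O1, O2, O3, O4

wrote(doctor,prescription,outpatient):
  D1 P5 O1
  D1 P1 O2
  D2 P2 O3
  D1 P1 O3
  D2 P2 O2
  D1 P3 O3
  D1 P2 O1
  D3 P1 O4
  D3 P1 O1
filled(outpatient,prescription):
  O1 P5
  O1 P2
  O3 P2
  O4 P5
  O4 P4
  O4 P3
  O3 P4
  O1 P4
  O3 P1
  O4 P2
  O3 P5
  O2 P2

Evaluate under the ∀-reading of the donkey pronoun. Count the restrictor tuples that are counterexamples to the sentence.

"her" takes "an outpatient" as antecedent and "it" takes "a prescription"; both are donkey pronouns co-varying with the restrictor.
Strong reading: for every (d,p,o) with wrote(d,p,o), filled(o,p).
Restrictor triples: (D1,P1,O2)→filled(O2,P1) ✗  (D1,P1,O3)→filled(O3,P1) ✓  (D1,P2,O1)→filled(O1,P2) ✓  (D1,P3,O3)→filled(O3,P3) ✗  (D1,P5,O1)→filled(O1,P5) ✓  (D2,P2,O2)→filled(O2,P2) ✓  (D2,P2,O3)→filled(O3,P2) ✓  (D3,P1,O1)→filled(O1,P1) ✗  (D3,P1,O4)→filled(O4,P1) ✗
Counterexamples (restrictor triples failing the scope): 4.

4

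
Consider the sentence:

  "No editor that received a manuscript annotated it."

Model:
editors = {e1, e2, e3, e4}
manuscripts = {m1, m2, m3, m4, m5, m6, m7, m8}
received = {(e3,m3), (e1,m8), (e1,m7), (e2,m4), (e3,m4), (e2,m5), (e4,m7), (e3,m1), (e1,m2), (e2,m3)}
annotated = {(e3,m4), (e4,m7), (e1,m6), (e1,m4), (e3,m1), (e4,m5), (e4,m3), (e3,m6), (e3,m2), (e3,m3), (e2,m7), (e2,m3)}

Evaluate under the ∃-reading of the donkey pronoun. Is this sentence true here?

"it" takes "a manuscript" as antecedent — a donkey pronoun bound across the clause boundary.
Truth condition: for no (e,m) with received(e,m) does annotated(e,m) hold.
Restrictor pairs — does the scope hold? (e1,m2):fails  (e1,m7):fails  (e1,m8):fails  (e2,m3):holds  (e2,m4):fails  (e2,m5):fails  (e3,m1):holds  (e3,m3):holds  (e3,m4):holds  (e4,m7):holds
Scope holds for 5 pair(s), so the sentence is false.

False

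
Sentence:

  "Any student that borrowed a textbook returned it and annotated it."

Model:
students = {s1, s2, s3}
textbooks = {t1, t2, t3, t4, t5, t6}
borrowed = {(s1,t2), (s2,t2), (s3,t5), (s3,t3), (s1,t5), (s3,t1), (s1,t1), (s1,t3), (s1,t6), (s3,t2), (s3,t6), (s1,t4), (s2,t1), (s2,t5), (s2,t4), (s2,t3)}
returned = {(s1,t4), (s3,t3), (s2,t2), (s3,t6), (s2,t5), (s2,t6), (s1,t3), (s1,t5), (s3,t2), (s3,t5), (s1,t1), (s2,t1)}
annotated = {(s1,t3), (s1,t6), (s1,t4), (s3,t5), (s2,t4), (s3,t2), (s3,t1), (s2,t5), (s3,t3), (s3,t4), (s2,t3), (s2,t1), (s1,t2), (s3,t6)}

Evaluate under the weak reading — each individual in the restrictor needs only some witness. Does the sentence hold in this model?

True

"it" takes "a textbook" as antecedent — a donkey pronoun bound across the clause boundary.
Weak reading: every student s with some borrowed-textbook has at least one borrowed-textbook t such that returned(s,t) ∧ annotated(s,t).
Per student: s1:✓  s2:✓  s3:✓
Every student in the restrictor has a witness.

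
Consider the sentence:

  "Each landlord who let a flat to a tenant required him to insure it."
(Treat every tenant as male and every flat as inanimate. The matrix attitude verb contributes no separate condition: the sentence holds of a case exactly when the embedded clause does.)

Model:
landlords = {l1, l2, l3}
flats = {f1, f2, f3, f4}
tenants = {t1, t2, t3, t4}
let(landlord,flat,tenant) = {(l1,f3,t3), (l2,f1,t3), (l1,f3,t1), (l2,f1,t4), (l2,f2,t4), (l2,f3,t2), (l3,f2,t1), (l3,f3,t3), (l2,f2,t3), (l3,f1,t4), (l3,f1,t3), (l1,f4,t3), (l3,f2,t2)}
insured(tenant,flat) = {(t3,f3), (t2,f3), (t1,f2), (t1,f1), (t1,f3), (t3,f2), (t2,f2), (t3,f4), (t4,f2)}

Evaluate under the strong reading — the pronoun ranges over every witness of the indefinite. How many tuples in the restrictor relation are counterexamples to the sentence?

4

"him" takes "a tenant" as antecedent and "it" takes "a flat"; both are donkey pronouns co-varying with the restrictor.
Strong reading: for every (l,f,t) with let(l,f,t), insured(t,f).
Restrictor triples: (l1,f3,t1)→insured(t1,f3) ✓  (l1,f3,t3)→insured(t3,f3) ✓  (l1,f4,t3)→insured(t3,f4) ✓  (l2,f1,t3)→insured(t3,f1) ✗  (l2,f1,t4)→insured(t4,f1) ✗  (l2,f2,t3)→insured(t3,f2) ✓  (l2,f2,t4)→insured(t4,f2) ✓  (l2,f3,t2)→insured(t2,f3) ✓  (l3,f1,t3)→insured(t3,f1) ✗  (l3,f1,t4)→insured(t4,f1) ✗  (l3,f2,t1)→insured(t1,f2) ✓  (l3,f2,t2)→insured(t2,f2) ✓  (l3,f3,t3)→insured(t3,f3) ✓
Counterexamples (restrictor triples failing the scope): 4.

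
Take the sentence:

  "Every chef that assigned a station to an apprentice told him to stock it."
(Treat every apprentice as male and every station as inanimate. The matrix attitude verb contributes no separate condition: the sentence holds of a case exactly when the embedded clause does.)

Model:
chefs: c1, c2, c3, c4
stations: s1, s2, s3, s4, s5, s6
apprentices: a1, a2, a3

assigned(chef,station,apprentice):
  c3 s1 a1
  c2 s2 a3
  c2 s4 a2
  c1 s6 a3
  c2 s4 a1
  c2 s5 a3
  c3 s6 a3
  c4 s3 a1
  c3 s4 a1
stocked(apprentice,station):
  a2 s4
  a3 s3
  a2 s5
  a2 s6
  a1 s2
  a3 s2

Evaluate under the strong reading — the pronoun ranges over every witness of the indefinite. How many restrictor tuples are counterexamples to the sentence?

7

"him" takes "an apprentice" as antecedent and "it" takes "a station"; both are donkey pronouns co-varying with the restrictor.
Strong reading: for every (c,s,a) with assigned(c,s,a), stocked(a,s).
Restrictor triples: (c1,s6,a3)→stocked(a3,s6) ✗  (c2,s2,a3)→stocked(a3,s2) ✓  (c2,s4,a1)→stocked(a1,s4) ✗  (c2,s4,a2)→stocked(a2,s4) ✓  (c2,s5,a3)→stocked(a3,s5) ✗  (c3,s1,a1)→stocked(a1,s1) ✗  (c3,s4,a1)→stocked(a1,s4) ✗  (c3,s6,a3)→stocked(a3,s6) ✗  (c4,s3,a1)→stocked(a1,s3) ✗
Counterexamples (restrictor triples failing the scope): 7.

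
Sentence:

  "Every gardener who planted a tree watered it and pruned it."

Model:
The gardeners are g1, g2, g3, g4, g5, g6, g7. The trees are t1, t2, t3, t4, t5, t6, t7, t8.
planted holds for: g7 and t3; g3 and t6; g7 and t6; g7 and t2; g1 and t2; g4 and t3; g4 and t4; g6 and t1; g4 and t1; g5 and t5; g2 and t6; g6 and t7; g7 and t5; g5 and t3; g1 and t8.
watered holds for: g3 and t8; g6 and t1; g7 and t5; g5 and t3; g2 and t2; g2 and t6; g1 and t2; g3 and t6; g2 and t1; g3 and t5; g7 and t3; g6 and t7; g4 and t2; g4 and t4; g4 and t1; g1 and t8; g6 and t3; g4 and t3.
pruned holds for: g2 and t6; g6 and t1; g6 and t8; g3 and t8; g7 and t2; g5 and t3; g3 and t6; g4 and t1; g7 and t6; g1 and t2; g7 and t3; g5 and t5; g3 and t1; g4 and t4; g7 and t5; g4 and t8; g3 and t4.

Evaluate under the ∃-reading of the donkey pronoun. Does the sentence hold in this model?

"it" takes "a tree" as antecedent — a donkey pronoun bound across the clause boundary.
Weak reading: every gardener g with some planted-tree has at least one planted-tree t such that watered(g,t) ∧ pruned(g,t).
Per gardener: g1:✓  g2:✓  g3:✓  g4:✓  g5:✓  g6:✓  g7:✓
Every gardener in the restrictor has a witness.

True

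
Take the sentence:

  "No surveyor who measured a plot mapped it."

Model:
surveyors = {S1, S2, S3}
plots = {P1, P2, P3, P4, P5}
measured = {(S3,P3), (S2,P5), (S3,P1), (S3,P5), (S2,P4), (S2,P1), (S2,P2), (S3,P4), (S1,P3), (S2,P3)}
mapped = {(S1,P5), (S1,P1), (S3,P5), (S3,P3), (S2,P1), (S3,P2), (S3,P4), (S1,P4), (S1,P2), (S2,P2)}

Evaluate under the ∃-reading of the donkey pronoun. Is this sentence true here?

False

"it" takes "a plot" as antecedent — a donkey pronoun bound across the clause boundary.
Truth condition: for no (s,p) with measured(s,p) does mapped(s,p) hold.
Restrictor pairs — does the scope hold? (S1,P3):fails  (S2,P1):holds  (S2,P2):holds  (S2,P3):fails  (S2,P4):fails  (S2,P5):fails  (S3,P1):fails  (S3,P3):holds  (S3,P4):holds  (S3,P5):holds
Scope holds for 5 pair(s), so the sentence is false.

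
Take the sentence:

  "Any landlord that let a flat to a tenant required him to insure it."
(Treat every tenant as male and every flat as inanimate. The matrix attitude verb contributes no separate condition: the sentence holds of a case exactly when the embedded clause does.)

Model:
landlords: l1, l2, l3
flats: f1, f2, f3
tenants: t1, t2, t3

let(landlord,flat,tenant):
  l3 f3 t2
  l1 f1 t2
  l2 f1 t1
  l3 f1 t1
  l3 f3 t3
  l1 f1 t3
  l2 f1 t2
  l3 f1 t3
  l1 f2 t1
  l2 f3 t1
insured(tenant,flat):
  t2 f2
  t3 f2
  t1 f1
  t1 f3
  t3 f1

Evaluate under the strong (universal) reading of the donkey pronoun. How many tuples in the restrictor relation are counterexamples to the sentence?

"him" takes "a tenant" as antecedent and "it" takes "a flat"; both are donkey pronouns co-varying with the restrictor.
Strong reading: for every (l,f,t) with let(l,f,t), insured(t,f).
Restrictor triples: (l1,f1,t2)→insured(t2,f1) ✗  (l1,f1,t3)→insured(t3,f1) ✓  (l1,f2,t1)→insured(t1,f2) ✗  (l2,f1,t1)→insured(t1,f1) ✓  (l2,f1,t2)→insured(t2,f1) ✗  (l2,f3,t1)→insured(t1,f3) ✓  (l3,f1,t1)→insured(t1,f1) ✓  (l3,f1,t3)→insured(t3,f1) ✓  (l3,f3,t2)→insured(t2,f3) ✗  (l3,f3,t3)→insured(t3,f3) ✗
Counterexamples (restrictor triples failing the scope): 5.

5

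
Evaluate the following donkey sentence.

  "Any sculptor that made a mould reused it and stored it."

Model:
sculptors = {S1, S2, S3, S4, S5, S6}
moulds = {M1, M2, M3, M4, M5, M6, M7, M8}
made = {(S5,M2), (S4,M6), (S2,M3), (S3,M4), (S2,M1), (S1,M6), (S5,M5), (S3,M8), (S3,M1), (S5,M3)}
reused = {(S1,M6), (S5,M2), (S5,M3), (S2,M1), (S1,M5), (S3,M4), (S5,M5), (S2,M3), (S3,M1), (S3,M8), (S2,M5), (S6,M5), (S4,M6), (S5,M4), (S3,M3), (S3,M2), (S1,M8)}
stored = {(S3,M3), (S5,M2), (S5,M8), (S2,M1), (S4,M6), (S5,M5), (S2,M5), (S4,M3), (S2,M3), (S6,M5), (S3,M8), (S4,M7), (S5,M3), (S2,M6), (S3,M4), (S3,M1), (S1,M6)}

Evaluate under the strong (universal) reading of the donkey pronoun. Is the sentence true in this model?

"it" takes "a mould" as antecedent — a donkey pronoun bound across the clause boundary.
Strong reading: for every (s,m) with made(s,m), reused(s,m) ∧ stored(s,m).
Restrictor pairs: (S1,M6) ✓  (S2,M1) ✓  (S2,M3) ✓  (S3,M1) ✓  (S3,M4) ✓  (S3,M8) ✓  (S4,M6) ✓  (S5,M2) ✓  (S5,M3) ✓  (S5,M5) ✓
Every restrictor pair satisfies the scope.

True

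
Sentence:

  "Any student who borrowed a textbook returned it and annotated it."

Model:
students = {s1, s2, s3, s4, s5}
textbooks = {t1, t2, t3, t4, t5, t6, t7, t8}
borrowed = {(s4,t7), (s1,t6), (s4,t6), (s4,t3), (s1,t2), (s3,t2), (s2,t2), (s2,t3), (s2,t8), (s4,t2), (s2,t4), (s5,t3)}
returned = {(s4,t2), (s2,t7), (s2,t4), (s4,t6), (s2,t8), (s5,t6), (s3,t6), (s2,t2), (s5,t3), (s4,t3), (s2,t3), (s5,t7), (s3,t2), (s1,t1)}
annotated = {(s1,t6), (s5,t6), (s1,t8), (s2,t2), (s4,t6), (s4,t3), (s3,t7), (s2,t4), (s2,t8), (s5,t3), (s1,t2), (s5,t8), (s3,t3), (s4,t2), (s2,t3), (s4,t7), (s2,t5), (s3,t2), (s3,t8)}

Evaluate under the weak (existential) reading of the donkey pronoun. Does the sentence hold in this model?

False

"it" takes "a textbook" as antecedent — a donkey pronoun bound across the clause boundary.
Weak reading: every student s with some borrowed-textbook has at least one borrowed-textbook t such that returned(s,t) ∧ annotated(s,t).
Per student: s1:✗  s2:✓  s3:✓  s4:✓  s5:✓
s1 has no witness among its borrowed-textbooks.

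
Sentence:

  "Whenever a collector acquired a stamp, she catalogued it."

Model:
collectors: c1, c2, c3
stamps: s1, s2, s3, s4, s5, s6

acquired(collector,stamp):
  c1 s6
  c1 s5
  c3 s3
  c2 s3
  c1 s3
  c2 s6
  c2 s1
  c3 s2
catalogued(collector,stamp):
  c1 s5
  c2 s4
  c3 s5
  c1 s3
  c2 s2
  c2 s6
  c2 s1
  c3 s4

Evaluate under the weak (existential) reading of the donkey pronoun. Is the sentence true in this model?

"it" takes "a stamp" as antecedent — a donkey pronoun bound across the clause boundary.
Weak reading: every collector c with some acquired-stamp has at least one acquired-stamp s such that catalogued(c,s).
Per collector: c1:✓  c2:✓  c3:✗
c3 has no witness among its acquired-stamps.

False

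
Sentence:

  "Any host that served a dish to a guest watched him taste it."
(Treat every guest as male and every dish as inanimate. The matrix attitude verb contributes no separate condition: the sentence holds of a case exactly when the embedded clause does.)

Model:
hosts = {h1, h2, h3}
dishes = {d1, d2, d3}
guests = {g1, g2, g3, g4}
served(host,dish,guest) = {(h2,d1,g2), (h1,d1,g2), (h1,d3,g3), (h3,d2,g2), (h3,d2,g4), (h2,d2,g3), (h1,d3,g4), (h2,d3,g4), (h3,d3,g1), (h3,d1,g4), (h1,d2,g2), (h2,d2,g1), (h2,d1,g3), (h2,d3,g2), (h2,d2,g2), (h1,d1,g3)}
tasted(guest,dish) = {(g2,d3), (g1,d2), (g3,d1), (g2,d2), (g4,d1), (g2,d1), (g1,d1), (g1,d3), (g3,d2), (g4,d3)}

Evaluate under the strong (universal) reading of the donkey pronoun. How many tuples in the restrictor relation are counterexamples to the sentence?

"him" takes "a guest" as antecedent and "it" takes "a dish"; both are donkey pronouns co-varying with the restrictor.
Strong reading: for every (h,d,g) with served(h,d,g), tasted(g,d).
Restrictor triples: (h1,d1,g2)→tasted(g2,d1) ✓  (h1,d1,g3)→tasted(g3,d1) ✓  (h1,d2,g2)→tasted(g2,d2) ✓  (h1,d3,g3)→tasted(g3,d3) ✗  (h1,d3,g4)→tasted(g4,d3) ✓  (h2,d1,g2)→tasted(g2,d1) ✓  (h2,d1,g3)→tasted(g3,d1) ✓  (h2,d2,g1)→tasted(g1,d2) ✓  (h2,d2,g2)→tasted(g2,d2) ✓  (h2,d2,g3)→tasted(g3,d2) ✓  (h2,d3,g2)→tasted(g2,d3) ✓  (h2,d3,g4)→tasted(g4,d3) ✓  (h3,d1,g4)→tasted(g4,d1) ✓  (h3,d2,g2)→tasted(g2,d2) ✓  (h3,d2,g4)→tasted(g4,d2) ✗  (h3,d3,g1)→tasted(g1,d3) ✓
Counterexamples (restrictor triples failing the scope): 2.

2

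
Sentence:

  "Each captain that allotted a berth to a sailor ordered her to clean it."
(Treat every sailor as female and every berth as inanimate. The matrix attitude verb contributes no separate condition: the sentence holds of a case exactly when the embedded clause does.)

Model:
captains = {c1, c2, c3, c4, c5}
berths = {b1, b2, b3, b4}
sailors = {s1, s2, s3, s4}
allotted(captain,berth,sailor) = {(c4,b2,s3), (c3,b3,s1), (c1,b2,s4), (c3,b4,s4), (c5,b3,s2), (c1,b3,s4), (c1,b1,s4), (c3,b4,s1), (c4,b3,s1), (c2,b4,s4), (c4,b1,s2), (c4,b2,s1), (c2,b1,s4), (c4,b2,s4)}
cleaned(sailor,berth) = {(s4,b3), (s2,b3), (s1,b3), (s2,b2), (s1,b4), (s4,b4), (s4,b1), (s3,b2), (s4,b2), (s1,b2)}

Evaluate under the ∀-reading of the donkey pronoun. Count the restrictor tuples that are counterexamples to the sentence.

1

"her" takes "a sailor" as antecedent and "it" takes "a berth"; both are donkey pronouns co-varying with the restrictor.
Strong reading: for every (c,b,s) with allotted(c,b,s), cleaned(s,b).
Restrictor triples: (c1,b1,s4)→cleaned(s4,b1) ✓  (c1,b2,s4)→cleaned(s4,b2) ✓  (c1,b3,s4)→cleaned(s4,b3) ✓  (c2,b1,s4)→cleaned(s4,b1) ✓  (c2,b4,s4)→cleaned(s4,b4) ✓  (c3,b3,s1)→cleaned(s1,b3) ✓  (c3,b4,s1)→cleaned(s1,b4) ✓  (c3,b4,s4)→cleaned(s4,b4) ✓  (c4,b1,s2)→cleaned(s2,b1) ✗  (c4,b2,s1)→cleaned(s1,b2) ✓  (c4,b2,s3)→cleaned(s3,b2) ✓  (c4,b2,s4)→cleaned(s4,b2) ✓  (c4,b3,s1)→cleaned(s1,b3) ✓  (c5,b3,s2)→cleaned(s2,b3) ✓
Counterexamples (restrictor triples failing the scope): 1.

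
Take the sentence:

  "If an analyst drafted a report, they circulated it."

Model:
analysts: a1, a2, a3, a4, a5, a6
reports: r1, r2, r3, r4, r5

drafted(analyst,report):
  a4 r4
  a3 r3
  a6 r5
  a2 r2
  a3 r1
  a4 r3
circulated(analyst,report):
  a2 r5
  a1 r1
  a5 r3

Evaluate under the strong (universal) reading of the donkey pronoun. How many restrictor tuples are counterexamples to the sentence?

"it" takes "a report" as antecedent — a donkey pronoun bound across the clause boundary.
Strong reading: for every (a,r) with drafted(a,r), circulated(a,r).
Restrictor pairs: (a2,r2) ✗  (a3,r1) ✗  (a3,r3) ✗  (a4,r3) ✗  (a4,r4) ✗  (a6,r5) ✗
Counterexamples (restrictor pairs failing the scope): 6.

6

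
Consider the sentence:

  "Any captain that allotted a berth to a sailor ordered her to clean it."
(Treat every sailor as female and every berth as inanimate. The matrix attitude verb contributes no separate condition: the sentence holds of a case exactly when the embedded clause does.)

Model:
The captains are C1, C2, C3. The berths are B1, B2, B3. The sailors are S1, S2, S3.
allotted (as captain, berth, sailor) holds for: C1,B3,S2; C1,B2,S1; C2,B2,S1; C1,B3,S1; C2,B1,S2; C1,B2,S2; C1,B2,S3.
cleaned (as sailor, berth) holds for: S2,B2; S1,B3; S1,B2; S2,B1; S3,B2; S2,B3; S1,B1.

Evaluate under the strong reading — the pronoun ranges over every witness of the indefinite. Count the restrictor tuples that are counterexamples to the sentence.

0

"her" takes "a sailor" as antecedent and "it" takes "a berth"; both are donkey pronouns co-varying with the restrictor.
Strong reading: for every (c,b,s) with allotted(c,b,s), cleaned(s,b).
Restrictor triples: (C1,B2,S1)→cleaned(S1,B2) ✓  (C1,B2,S2)→cleaned(S2,B2) ✓  (C1,B2,S3)→cleaned(S3,B2) ✓  (C1,B3,S1)→cleaned(S1,B3) ✓  (C1,B3,S2)→cleaned(S2,B3) ✓  (C2,B1,S2)→cleaned(S2,B1) ✓  (C2,B2,S1)→cleaned(S1,B2) ✓
Counterexamples (restrictor triples failing the scope): 0.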